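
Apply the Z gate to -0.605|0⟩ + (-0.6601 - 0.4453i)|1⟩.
-0.605|0⟩ + (0.6601 + 0.4453i)|1⟩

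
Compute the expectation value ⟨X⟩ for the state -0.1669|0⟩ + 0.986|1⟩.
-0.3291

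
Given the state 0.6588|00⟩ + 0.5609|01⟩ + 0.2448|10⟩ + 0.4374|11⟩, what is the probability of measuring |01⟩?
0.3146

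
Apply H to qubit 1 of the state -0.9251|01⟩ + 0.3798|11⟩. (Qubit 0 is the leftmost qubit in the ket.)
-0.6541|00⟩ + 0.6541|01⟩ + 0.2686|10⟩ - 0.2686|11⟩

H on qubit 1 mixes each pair of kets that differ only in qubit 1: amplitudes (a, b) of (|…0…⟩, |…1…⟩) become ((a + b)/√2, (a − b)/√2). Kets absent from the input have amplitude 0.
(|00⟩, |01⟩): (a, b) = (0, -0.9251) → (-0.6541, 0.6541)
(|10⟩, |11⟩): (a, b) = (0, 0.3798) → (0.2686, -0.2686)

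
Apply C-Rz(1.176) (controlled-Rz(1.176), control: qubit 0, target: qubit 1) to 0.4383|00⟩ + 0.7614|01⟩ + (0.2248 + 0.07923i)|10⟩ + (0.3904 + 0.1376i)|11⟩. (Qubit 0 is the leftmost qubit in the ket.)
0.4383|00⟩ + 0.7614|01⟩ + (0.231 - 0.05877i)|10⟩ + (0.2485 + 0.331i)|11⟩

C-Rz(1.176) leaves the control-|0⟩ kets |00⟩, |01⟩ unchanged and applies Rz(1.176) to qubit 1 on the control-|1⟩ pair (|10⟩, |11⟩).
Rz(1.176) = [[e^(−iθ/2), 0], [0, e^(iθ/2)]] with e^(±iθ/2) = cos(θ/2) ± i·sin(θ/2); θ = 1.176, cos(θ/2) ≈ 0.832052, sin(θ/2) ≈ 0.554698.
With a = amp(|10⟩) = (0.2248 + 0.07923i) and b = amp(|11⟩) = (0.3904 + 0.1376i):
new amp(|10⟩) = (0.832052 - 0.554698i)·a = (0.231 - 0.05877i)
new amp(|11⟩) = (0.832052 + 0.554698i)·b = (0.2485 + 0.331i)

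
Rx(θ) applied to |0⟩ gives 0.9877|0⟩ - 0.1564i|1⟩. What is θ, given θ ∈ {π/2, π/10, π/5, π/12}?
π/10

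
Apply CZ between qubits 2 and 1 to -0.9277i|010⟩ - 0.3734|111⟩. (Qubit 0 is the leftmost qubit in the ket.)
-0.9277i|010⟩ + 0.3734|111⟩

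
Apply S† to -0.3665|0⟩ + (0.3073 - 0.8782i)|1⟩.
-0.3665|0⟩ + (-0.8782 - 0.3073i)|1⟩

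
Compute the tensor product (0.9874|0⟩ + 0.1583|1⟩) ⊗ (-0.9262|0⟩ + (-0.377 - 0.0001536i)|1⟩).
-0.9145|00⟩ + (-0.3722 - 0.0001517i)|01⟩ - 0.1466|10⟩ + (-0.05968 - 0.00002431i)|11⟩

amp(|b₁b₂…⟩) = product of the factor amplitudes for bits b₁, b₂, …; only kets whose every factor amplitude is nonzero survive.
|00⟩: (0.9874)(-0.9262) = -0.9145
|01⟩: (0.9874)(-0.377 - 0.0001536i) = (-0.3722 - 0.0001517i)
|10⟩: (0.1583)(-0.9262) = -0.1466
|11⟩: (0.1583)(-0.377 - 0.0001536i) = (-0.05968 - 0.00002431i)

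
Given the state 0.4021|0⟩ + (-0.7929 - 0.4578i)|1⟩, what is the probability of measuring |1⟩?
0.8383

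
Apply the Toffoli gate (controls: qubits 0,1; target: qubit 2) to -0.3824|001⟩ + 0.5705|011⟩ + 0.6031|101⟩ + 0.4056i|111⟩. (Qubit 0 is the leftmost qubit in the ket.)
-0.3824|001⟩ + 0.5705|011⟩ + 0.6031|101⟩ + 0.4056i|110⟩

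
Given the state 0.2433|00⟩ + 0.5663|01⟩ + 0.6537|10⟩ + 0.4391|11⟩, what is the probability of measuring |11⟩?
0.1928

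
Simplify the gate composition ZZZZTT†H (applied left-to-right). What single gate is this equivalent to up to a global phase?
H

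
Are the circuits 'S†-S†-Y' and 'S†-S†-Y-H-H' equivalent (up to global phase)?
Yes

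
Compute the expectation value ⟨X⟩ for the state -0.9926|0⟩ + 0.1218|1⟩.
-0.2418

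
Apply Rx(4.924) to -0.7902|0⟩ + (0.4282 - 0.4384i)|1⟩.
(0.3391 - 0.2691i)|0⟩ + (-0.3331 + 0.8376i)|1⟩

Rx(4.924) = [[cos(θ/2), −i·sin(θ/2)], [−i·sin(θ/2), cos(θ/2)]]; θ = 4.924, cos(θ/2) ≈ -0.777829, sin(θ/2) ≈ 0.628476.
With a = amp(|0⟩) = -0.7902 and b = amp(|1⟩) = (0.4282 - 0.4384i):
new amp(|0⟩) = (-0.777829)·a + (-0.628476i)·b = (0.3391 - 0.2691i)
new amp(|1⟩) = (-0.628476i)·a + (-0.777829)·b = (-0.3331 + 0.8376i)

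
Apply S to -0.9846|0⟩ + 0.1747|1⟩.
-0.9846|0⟩ + 0.1747i|1⟩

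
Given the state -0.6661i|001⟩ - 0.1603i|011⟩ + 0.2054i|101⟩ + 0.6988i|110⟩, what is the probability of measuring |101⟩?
0.04219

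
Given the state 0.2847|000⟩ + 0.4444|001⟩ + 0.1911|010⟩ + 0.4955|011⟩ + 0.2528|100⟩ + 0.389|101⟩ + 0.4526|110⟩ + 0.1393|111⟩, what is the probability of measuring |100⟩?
0.06391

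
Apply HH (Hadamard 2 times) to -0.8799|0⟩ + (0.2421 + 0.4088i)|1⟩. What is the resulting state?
-0.8799|0⟩ + (0.2421 + 0.4088i)|1⟩

H² = I, so an even number of Hadamards cancels: H^2 = I and the state is unchanged.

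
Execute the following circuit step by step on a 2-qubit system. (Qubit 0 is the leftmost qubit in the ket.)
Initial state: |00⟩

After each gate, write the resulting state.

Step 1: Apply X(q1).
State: |01⟩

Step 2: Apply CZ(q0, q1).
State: |01⟩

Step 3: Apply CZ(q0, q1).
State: |01⟩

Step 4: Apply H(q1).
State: 1/√2|00⟩ - 1/√2|01⟩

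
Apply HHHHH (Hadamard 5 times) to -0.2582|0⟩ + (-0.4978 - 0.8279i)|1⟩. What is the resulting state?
(-0.5346 - 0.5854i)|0⟩ + (0.1694 + 0.5854i)|1⟩

H² = I, so H^5 = H: a single Hadamard. With (a, b) = (-0.2582, (-0.4978 - 0.8279i)), H gives ((a + b)/√2, (a − b)/√2) = ((-0.5346 - 0.5854i), (0.1694 + 0.5854i)).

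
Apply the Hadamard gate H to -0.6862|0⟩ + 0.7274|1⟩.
0.02913|0⟩ - 0.9996|1⟩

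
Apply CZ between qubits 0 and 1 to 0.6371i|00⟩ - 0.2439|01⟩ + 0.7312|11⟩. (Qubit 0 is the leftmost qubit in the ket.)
0.6371i|00⟩ - 0.2439|01⟩ - 0.7312|11⟩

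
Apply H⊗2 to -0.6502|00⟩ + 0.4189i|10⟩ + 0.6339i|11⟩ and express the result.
(-0.3251 + 0.5264i)|00⟩ + (-0.3251 - 0.1075i)|01⟩ + (-0.3251 - 0.5264i)|10⟩ + (-0.3251 + 0.1075i)|11⟩

H⊗2 gives amp(|y⟩) = (1/2) Σ_x (−1)^(x·y) amp(|x⟩), where x·y is the number of positions in which both x and y have a 1.
|00⟩: (-0.6502 + 0.4189i + 0.6339i)/2 = (-0.3251 + 0.5264i)
|01⟩: (-0.6502 + 0.4189i - 0.6339i)/2 = (-0.3251 - 0.1075i)
|10⟩: (-0.6502 - 0.4189i - 0.6339i)/2 = (-0.3251 - 0.5264i)
|11⟩: (-0.6502 - 0.4189i + 0.6339i)/2 = (-0.3251 + 0.1075i)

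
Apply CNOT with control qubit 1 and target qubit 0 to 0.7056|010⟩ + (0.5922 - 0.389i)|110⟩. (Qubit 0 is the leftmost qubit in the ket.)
(0.5922 - 0.389i)|010⟩ + 0.7056|110⟩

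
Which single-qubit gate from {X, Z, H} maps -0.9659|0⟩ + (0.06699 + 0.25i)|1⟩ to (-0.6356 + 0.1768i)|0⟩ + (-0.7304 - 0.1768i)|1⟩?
H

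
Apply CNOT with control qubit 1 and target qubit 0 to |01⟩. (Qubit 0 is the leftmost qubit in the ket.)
|11⟩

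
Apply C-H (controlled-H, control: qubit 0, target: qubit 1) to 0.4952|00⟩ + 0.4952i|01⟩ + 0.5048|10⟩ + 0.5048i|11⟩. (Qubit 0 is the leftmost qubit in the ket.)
0.4952|00⟩ + 0.4952i|01⟩ + (0.3569 + 0.3569i)|10⟩ + (0.3569 - 0.3569i)|11⟩

C-H leaves the control-|0⟩ kets |00⟩, |01⟩ unchanged and applies H to qubit 1 on the control-|1⟩ pair (|10⟩, |11⟩).
H = [[1/√2, 1/√2], [1/√2, -1/√2]].
With a = amp(|10⟩) = 0.5048 and b = amp(|11⟩) = 0.5048i:
new amp(|10⟩) = (1/√2)·a + (1/√2)·b = (0.3569 + 0.3569i)
new amp(|11⟩) = (1/√2)·a + (-1/√2)·b = (0.3569 - 0.3569i)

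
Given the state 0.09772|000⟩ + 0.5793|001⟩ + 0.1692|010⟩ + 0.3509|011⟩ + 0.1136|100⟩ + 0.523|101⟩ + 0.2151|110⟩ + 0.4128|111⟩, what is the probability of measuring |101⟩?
0.2735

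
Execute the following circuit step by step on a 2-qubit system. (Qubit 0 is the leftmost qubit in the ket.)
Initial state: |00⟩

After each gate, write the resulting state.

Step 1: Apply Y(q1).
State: i|01⟩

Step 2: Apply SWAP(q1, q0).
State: i|10⟩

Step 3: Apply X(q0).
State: i|00⟩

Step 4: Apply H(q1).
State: (1/√2)i|00⟩ + (1/√2)i|01⟩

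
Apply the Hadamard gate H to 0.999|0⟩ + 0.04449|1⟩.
0.7379|0⟩ + 0.6749|1⟩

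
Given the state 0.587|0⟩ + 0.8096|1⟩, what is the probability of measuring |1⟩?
0.6555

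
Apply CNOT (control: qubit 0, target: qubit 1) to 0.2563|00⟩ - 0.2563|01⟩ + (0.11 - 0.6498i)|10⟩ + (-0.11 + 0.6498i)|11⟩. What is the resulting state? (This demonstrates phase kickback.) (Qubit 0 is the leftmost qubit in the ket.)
0.2563|00⟩ - 0.2563|01⟩ + (-0.11 + 0.6498i)|10⟩ + (0.11 - 0.6498i)|11⟩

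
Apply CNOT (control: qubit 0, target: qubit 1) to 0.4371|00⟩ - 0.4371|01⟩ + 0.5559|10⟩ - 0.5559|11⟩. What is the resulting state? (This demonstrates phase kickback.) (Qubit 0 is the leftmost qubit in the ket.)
0.4371|00⟩ - 0.4371|01⟩ - 0.5559|10⟩ + 0.5559|11⟩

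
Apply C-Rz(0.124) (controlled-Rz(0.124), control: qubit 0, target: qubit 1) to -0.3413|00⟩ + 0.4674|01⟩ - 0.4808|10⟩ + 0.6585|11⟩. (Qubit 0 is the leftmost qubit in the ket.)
-0.3413|00⟩ + 0.4674|01⟩ + (-0.4799 + 0.02979i)|10⟩ + (0.6572 + 0.0408i)|11⟩

C-Rz(0.124) leaves the control-|0⟩ kets |00⟩, |01⟩ unchanged and applies Rz(0.124) to qubit 1 on the control-|1⟩ pair (|10⟩, |11⟩).
Rz(0.124) = [[e^(−iθ/2), 0], [0, e^(iθ/2)]] with e^(±iθ/2) = cos(θ/2) ± i·sin(θ/2); θ = 0.124, cos(θ/2) ≈ 0.998079, sin(θ/2) ≈ 0.0619603.
With a = amp(|10⟩) = -0.4808 and b = amp(|11⟩) = 0.6585:
new amp(|10⟩) = (0.998079 - 0.0619603i)·a = (-0.4799 + 0.02979i)
new amp(|11⟩) = (0.998079 + 0.0619603i)·b = (0.6572 + 0.0408i)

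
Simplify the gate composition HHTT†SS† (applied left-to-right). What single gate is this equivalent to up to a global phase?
I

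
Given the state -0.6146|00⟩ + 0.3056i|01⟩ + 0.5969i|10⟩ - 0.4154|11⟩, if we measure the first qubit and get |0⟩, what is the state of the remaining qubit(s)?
-0.8954|0⟩ + 0.4452i|1⟩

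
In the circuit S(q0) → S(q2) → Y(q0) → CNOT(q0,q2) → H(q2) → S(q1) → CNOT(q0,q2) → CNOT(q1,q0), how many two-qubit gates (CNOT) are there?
3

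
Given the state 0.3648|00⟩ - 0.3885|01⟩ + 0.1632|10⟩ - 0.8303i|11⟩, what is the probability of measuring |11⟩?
0.6894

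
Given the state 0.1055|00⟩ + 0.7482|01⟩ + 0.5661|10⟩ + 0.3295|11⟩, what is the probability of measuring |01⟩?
0.5598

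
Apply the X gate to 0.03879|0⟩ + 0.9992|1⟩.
0.9992|0⟩ + 0.03879|1⟩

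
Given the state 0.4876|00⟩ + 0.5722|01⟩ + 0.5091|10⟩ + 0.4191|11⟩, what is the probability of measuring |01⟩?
0.3274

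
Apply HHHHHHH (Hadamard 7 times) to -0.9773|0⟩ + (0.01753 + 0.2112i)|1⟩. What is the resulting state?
(-0.6787 + 0.1493i)|0⟩ + (-0.7035 - 0.1493i)|1⟩

H² = I, so H^7 = H: a single Hadamard. With (a, b) = (-0.9773, (0.01753 + 0.2112i)), H gives ((a + b)/√2, (a − b)/√2) = ((-0.6787 + 0.1493i), (-0.7035 - 0.1493i)).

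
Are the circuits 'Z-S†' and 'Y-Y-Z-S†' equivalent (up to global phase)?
Yes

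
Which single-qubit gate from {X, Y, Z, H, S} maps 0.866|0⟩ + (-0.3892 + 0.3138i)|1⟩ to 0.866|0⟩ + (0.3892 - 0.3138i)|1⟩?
Z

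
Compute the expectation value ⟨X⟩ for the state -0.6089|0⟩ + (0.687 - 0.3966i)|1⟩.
-0.8366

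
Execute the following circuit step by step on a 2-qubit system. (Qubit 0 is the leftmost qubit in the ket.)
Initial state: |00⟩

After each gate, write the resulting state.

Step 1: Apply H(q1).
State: 1/√2|00⟩ + 1/√2|01⟩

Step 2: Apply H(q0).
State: 1/2|00⟩ + 1/2|01⟩ + 1/2|10⟩ + 1/2|11⟩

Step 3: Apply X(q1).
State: 1/2|00⟩ + 1/2|01⟩ + 1/2|10⟩ + 1/2|11⟩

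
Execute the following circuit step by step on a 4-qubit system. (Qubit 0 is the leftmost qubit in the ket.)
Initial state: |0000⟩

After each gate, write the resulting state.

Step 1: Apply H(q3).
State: 1/√2|0000⟩ + 1/√2|0001⟩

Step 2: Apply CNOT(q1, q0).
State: 1/√2|0000⟩ + 1/√2|0001⟩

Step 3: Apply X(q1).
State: 1/√2|0100⟩ + 1/√2|0101⟩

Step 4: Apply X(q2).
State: 1/√2|0110⟩ + 1/√2|0111⟩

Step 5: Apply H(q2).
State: 1/2|0100⟩ + 1/2|0101⟩ - 1/2|0110⟩ - 1/2|0111⟩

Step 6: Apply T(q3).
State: 1/2|0100⟩ + (1/√8 + (1/√8)i)|0101⟩ - 1/2|0110⟩ + (-1/√8 - (1/√8)i)|0111⟩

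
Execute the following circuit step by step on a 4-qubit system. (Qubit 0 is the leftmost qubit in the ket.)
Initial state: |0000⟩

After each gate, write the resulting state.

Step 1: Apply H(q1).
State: 1/√2|0000⟩ + 1/√2|0100⟩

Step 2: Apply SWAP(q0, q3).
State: 1/√2|0000⟩ + 1/√2|0100⟩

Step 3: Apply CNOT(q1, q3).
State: 1/√2|0000⟩ + 1/√2|0101⟩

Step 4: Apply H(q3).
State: 1/2|0000⟩ + 1/2|0001⟩ + 1/2|0100⟩ - 1/2|0101⟩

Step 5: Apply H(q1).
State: 1/√2|0000⟩ + 1/√2|0101⟩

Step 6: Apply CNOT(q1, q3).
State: 1/√2|0000⟩ + 1/√2|0100⟩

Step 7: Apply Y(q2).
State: (1/√2)i|0010⟩ + (1/√2)i|0110⟩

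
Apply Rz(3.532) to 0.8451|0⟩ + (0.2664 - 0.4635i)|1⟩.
(-0.1639 - 0.8291i)|0⟩ + (0.403 + 0.3512i)|1⟩

Rz(3.532) = [[e^(−iθ/2), 0], [0, e^(iθ/2)]] with e^(±iθ/2) = cos(θ/2) ± i·sin(θ/2); θ = 3.532, cos(θ/2) ≈ -0.193966, sin(θ/2) ≈ 0.981008.
With a = amp(|0⟩) = 0.8451 and b = amp(|1⟩) = (0.2664 - 0.4635i):
new amp(|0⟩) = (-0.193966 - 0.981008i)·a = (-0.1639 - 0.8291i)
new amp(|1⟩) = (-0.193966 + 0.981008i)·b = (0.403 + 0.3512i)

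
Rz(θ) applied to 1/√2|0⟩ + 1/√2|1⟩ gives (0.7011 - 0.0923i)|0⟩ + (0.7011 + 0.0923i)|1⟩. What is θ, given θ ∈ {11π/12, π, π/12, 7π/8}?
π/12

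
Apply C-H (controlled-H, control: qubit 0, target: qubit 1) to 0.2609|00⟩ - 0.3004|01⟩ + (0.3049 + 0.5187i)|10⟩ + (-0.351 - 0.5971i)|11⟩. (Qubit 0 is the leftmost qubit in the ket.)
0.2609|00⟩ - 0.3004|01⟩ + (-0.0326 - 0.05544i)|10⟩ + (0.4638 + 0.789i)|11⟩

C-H leaves the control-|0⟩ kets |00⟩, |01⟩ unchanged and applies H to qubit 1 on the control-|1⟩ pair (|10⟩, |11⟩).
H = [[1/√2, 1/√2], [1/√2, -1/√2]].
With a = amp(|10⟩) = (0.3049 + 0.5187i) and b = amp(|11⟩) = (-0.351 - 0.5971i):
new amp(|10⟩) = (1/√2)·a + (1/√2)·b = (-0.0326 - 0.05544i)
new amp(|11⟩) = (1/√2)·a + (-1/√2)·b = (0.4638 + 0.789i)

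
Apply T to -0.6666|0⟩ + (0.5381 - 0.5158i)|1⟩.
-0.6666|0⟩ + (0.7452 + 0.01577i)|1⟩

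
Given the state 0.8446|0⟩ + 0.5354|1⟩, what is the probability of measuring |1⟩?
0.2867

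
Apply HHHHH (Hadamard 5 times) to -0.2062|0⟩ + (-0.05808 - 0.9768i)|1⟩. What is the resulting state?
(-0.1869 - 0.6907i)|0⟩ + (-0.1047 + 0.6907i)|1⟩

H² = I, so H^5 = H: a single Hadamard. With (a, b) = (-0.2062, (-0.05808 - 0.9768i)), H gives ((a + b)/√2, (a − b)/√2) = ((-0.1869 - 0.6907i), (-0.1047 + 0.6907i)).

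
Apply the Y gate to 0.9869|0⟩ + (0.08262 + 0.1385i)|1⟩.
(0.1385 - 0.08262i)|0⟩ + 0.9869i|1⟩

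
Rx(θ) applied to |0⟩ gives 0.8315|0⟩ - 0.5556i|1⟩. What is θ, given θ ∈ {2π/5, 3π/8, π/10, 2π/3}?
3π/8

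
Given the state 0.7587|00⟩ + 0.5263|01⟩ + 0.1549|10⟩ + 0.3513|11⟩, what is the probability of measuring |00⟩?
0.5756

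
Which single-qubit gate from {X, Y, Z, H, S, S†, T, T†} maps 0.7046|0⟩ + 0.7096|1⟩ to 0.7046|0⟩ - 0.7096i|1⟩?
S†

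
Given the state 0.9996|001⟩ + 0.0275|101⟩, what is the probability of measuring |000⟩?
0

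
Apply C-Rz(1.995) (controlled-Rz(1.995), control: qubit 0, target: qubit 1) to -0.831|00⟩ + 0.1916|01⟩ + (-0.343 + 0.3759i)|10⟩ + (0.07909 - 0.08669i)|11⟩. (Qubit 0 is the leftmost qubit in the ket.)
-0.831|00⟩ + 0.1916|01⟩ + (0.1298 + 0.4921i)|10⟩ + (0.1157 + 0.01942i)|11⟩

C-Rz(1.995) leaves the control-|0⟩ kets |00⟩, |01⟩ unchanged and applies Rz(1.995) to qubit 1 on the control-|1⟩ pair (|10⟩, |11⟩).
Rz(1.995) = [[e^(−iθ/2), 0], [0, e^(iθ/2)]] with e^(±iθ/2) = cos(θ/2) ± i·sin(θ/2); θ = 1.995, cos(θ/2) ≈ 0.542404, sin(θ/2) ≈ 0.840118.
With a = amp(|10⟩) = (-0.343 + 0.3759i) and b = amp(|11⟩) = (0.07909 - 0.08669i):
new amp(|10⟩) = (0.542404 - 0.840118i)·a = (0.1298 + 0.4921i)
new amp(|11⟩) = (0.542404 + 0.840118i)·b = (0.1157 + 0.01942i)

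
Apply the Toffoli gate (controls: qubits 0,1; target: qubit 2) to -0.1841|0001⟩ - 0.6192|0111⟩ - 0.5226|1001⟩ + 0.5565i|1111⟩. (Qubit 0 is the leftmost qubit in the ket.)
-0.1841|0001⟩ - 0.6192|0111⟩ - 0.5226|1001⟩ + 0.5565i|1101⟩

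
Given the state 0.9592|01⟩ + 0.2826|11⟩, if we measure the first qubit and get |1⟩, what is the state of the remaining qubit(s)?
|1⟩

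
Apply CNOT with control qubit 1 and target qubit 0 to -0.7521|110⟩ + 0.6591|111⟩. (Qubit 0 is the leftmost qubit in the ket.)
-0.7521|010⟩ + 0.6591|011⟩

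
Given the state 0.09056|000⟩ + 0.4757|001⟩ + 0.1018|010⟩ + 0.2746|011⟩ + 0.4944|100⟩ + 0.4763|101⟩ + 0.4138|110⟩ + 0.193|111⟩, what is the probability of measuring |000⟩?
0.008201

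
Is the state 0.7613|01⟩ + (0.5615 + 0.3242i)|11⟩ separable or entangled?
Separable

Writing the state as a|00⟩ + b|01⟩ + c|10⟩ + d|11⟩, it is a product state iff ad − bc = 0.
Here (a, b, c, d) = (0, 0.7613, 0, (0.5615 + 0.3242i)): ad − bc = (0)(0.5615 + 0.3242i) − (0.7613)(0) = 0, so the state is separable.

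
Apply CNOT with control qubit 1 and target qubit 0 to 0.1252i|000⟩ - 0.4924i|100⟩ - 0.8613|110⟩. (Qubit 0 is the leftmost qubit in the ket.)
0.1252i|000⟩ - 0.8613|010⟩ - 0.4924i|100⟩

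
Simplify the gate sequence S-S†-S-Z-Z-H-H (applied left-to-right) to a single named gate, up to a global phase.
S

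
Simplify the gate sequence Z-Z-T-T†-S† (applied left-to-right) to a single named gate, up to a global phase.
S†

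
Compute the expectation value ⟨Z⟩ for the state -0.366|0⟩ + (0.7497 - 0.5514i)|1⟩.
-0.7321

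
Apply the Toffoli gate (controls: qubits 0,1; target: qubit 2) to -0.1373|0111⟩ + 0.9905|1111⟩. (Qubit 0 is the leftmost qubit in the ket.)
-0.1373|0111⟩ + 0.9905|1101⟩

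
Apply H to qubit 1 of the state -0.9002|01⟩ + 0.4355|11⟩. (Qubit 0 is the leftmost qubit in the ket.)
-0.6365|00⟩ + 0.6365|01⟩ + 0.3079|10⟩ - 0.3079|11⟩

H on qubit 1 mixes each pair of kets that differ only in qubit 1: amplitudes (a, b) of (|…0…⟩, |…1…⟩) become ((a + b)/√2, (a − b)/√2). Kets absent from the input have amplitude 0.
(|00⟩, |01⟩): (a, b) = (0, -0.9002) → (-0.6365, 0.6365)
(|10⟩, |11⟩): (a, b) = (0, 0.4355) → (0.3079, -0.3079)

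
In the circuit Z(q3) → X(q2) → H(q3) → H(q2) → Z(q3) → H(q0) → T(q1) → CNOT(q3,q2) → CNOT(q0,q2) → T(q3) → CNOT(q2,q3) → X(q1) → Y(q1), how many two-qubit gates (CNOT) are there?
3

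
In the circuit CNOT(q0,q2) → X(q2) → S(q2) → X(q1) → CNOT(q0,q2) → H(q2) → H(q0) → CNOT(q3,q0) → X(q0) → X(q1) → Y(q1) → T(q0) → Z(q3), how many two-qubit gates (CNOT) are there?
3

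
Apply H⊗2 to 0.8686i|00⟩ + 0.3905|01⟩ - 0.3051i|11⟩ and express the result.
(0.1953 + 0.2818i)|00⟩ + (-0.1953 + 0.5869i)|01⟩ + (0.1953 + 0.5869i)|10⟩ + (-0.1953 + 0.2818i)|11⟩

H⊗2 gives amp(|y⟩) = (1/2) Σ_x (−1)^(x·y) amp(|x⟩), where x·y is the number of positions in which both x and y have a 1.
|00⟩: (0.8686i + 0.3905 - 0.3051i)/2 = (0.1953 + 0.2818i)
|01⟩: (0.8686i - 0.3905 + 0.3051i)/2 = (-0.1953 + 0.5869i)
|10⟩: (0.8686i + 0.3905 + 0.3051i)/2 = (0.1953 + 0.5869i)
|11⟩: (0.8686i - 0.3905 - 0.3051i)/2 = (-0.1953 + 0.2818i)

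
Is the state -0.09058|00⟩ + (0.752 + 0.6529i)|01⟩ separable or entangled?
Separable

Writing the state as a|00⟩ + b|01⟩ + c|10⟩ + d|11⟩, it is a product state iff ad − bc = 0.
Here (a, b, c, d) = (-0.09058, (0.752 + 0.6529i), 0, 0): ad − bc = (-0.09058)(0) − (0.752 + 0.6529i)(0) = 0, so the state is separable.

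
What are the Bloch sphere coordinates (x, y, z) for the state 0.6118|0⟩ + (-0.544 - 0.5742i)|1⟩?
(-0.6656, -0.7026, -0.2513)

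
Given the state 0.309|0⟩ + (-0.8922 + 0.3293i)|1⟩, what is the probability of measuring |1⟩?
0.9045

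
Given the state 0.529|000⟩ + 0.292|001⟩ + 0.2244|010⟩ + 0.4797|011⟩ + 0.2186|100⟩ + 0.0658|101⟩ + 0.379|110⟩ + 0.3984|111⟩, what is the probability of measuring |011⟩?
0.2301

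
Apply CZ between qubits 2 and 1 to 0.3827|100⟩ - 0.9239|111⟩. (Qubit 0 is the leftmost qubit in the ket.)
0.3827|100⟩ + 0.9239|111⟩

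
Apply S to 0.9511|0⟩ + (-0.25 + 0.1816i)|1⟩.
0.9511|0⟩ + (-0.1816 - 0.25i)|1⟩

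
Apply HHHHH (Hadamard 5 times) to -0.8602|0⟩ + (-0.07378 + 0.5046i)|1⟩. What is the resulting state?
(-0.6604 + 0.3568i)|0⟩ + (-0.5561 - 0.3568i)|1⟩

H² = I, so H^5 = H: a single Hadamard. With (a, b) = (-0.8602, (-0.07378 + 0.5046i)), H gives ((a + b)/√2, (a − b)/√2) = ((-0.6604 + 0.3568i), (-0.5561 - 0.3568i)).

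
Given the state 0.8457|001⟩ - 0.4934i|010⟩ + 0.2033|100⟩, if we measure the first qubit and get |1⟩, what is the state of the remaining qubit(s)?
|00⟩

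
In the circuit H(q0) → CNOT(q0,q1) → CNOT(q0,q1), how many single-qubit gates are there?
1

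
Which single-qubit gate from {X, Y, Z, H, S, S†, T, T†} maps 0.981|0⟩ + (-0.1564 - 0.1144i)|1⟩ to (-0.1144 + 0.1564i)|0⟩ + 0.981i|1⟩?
Y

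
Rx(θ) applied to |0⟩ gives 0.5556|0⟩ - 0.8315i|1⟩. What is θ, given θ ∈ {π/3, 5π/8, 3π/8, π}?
5π/8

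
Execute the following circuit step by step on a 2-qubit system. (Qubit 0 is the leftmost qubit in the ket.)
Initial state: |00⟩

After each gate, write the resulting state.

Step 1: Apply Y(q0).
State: i|10⟩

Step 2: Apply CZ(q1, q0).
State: i|10⟩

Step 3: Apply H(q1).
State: (1/√2)i|10⟩ + (1/√2)i|11⟩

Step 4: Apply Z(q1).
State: (1/√2)i|10⟩ - (1/√2)i|11⟩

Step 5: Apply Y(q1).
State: -1/√2|10⟩ - 1/√2|11⟩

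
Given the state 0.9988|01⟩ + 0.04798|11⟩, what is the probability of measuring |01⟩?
0.9976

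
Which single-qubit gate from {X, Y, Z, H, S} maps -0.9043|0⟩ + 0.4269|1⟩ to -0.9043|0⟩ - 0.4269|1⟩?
Z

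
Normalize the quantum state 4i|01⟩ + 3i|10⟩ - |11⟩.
0.7845i|01⟩ + 0.5883i|10⟩ - 0.1961|11⟩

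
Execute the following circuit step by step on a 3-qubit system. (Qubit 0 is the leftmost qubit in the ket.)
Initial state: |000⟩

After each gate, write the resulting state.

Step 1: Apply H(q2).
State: 1/√2|000⟩ + 1/√2|001⟩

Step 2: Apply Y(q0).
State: (1/√2)i|100⟩ + (1/√2)i|101⟩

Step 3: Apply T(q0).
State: (-1/2 + (1/2)i)|100⟩ + (-1/2 + (1/2)i)|101⟩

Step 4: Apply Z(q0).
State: (1/2 - (1/2)i)|100⟩ + (1/2 - (1/2)i)|101⟩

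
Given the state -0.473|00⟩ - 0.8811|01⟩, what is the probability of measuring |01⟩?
0.7763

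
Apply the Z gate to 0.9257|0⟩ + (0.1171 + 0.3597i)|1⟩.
0.9257|0⟩ + (-0.1171 - 0.3597i)|1⟩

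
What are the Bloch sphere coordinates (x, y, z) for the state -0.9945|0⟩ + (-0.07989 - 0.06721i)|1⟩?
(0.1589, 0.1337, 0.9781)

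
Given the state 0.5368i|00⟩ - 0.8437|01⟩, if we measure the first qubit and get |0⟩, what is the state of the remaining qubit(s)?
0.5368i|0⟩ - 0.8437|1⟩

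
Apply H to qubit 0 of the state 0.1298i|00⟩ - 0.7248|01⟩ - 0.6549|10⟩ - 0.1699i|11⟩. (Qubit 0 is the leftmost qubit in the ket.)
(-0.4631 + 0.09178i)|00⟩ + (-0.5125 - 0.1201i)|01⟩ + (0.4631 + 0.09178i)|10⟩ + (-0.5125 + 0.1201i)|11⟩

H on qubit 0 mixes each pair of kets that differ only in qubit 0: amplitudes (a, b) of (|…0…⟩, |…1…⟩) become ((a + b)/√2, (a − b)/√2). Kets absent from the input have amplitude 0.
(|00⟩, |10⟩): (a, b) = (0.1298i, -0.6549) → ((-0.4631 + 0.09178i), (0.4631 + 0.09178i))
(|01⟩, |11⟩): (a, b) = (-0.7248, -0.1699i) → ((-0.5125 - 0.1201i), (-0.5125 + 0.1201i))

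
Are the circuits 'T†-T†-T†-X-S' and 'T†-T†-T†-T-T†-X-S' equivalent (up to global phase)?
Yes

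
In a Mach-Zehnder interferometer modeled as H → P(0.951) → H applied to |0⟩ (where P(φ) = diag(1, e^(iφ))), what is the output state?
(0.7904 + 0.407i)|0⟩ + (0.2096 - 0.407i)|1⟩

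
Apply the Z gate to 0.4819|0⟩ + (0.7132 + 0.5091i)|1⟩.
0.4819|0⟩ + (-0.7132 - 0.5091i)|1⟩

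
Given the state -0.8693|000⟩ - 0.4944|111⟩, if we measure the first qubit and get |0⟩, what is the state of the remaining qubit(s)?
-|00⟩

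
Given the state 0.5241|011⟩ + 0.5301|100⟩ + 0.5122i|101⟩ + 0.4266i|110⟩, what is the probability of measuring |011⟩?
0.2747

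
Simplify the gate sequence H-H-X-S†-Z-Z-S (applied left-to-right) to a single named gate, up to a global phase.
X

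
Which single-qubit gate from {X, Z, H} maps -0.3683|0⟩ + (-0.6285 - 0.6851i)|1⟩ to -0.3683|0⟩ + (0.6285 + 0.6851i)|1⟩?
Z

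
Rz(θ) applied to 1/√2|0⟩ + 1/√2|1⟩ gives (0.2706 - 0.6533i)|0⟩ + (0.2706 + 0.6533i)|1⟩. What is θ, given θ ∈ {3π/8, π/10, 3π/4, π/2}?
3π/4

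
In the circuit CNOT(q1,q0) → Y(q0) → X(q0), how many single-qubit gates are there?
2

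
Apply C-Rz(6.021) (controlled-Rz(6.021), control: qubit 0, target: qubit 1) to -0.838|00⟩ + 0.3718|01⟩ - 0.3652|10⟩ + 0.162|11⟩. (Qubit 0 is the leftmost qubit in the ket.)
-0.838|00⟩ + 0.3718|01⟩ + (0.3621 + 0.04774i)|10⟩ + (-0.1606 + 0.02118i)|11⟩

C-Rz(6.021) leaves the control-|0⟩ kets |00⟩, |01⟩ unchanged and applies Rz(6.021) to qubit 1 on the control-|1⟩ pair (|10⟩, |11⟩).
Rz(6.021) = [[e^(−iθ/2), 0], [0, e^(iθ/2)]] with e^(±iθ/2) = cos(θ/2) ± i·sin(θ/2); θ = 6.021, cos(θ/2) ≈ -0.99142, sin(θ/2) ≈ 0.130717.
With a = amp(|10⟩) = -0.3652 and b = amp(|11⟩) = 0.162:
new amp(|10⟩) = (-0.99142 - 0.130717i)·a = (0.3621 + 0.04774i)
new amp(|11⟩) = (-0.99142 + 0.130717i)·b = (-0.1606 + 0.02118i)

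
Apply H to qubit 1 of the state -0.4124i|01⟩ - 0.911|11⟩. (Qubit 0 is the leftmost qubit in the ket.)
-0.2916i|00⟩ + 0.2916i|01⟩ - 0.6442|10⟩ + 0.6442|11⟩

H on qubit 1 mixes each pair of kets that differ only in qubit 1: amplitudes (a, b) of (|…0…⟩, |…1…⟩) become ((a + b)/√2, (a − b)/√2). Kets absent from the input have amplitude 0.
(|00⟩, |01⟩): (a, b) = (0, -0.4124i) → (-0.2916i, 0.2916i)
(|10⟩, |11⟩): (a, b) = (0, -0.911) → (-0.6442, 0.6442)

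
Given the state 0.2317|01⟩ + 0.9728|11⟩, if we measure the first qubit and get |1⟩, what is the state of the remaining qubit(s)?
|1⟩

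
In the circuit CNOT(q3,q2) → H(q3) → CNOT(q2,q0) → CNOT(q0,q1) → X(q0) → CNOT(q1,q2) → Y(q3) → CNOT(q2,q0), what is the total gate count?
8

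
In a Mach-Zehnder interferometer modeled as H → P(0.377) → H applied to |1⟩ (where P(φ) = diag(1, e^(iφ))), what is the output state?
(0.03511 - 0.1841i)|0⟩ + (0.9649 + 0.1841i)|1⟩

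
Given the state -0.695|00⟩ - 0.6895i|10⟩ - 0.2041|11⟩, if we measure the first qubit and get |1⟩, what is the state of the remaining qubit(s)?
-0.9589i|0⟩ - 0.2838|1⟩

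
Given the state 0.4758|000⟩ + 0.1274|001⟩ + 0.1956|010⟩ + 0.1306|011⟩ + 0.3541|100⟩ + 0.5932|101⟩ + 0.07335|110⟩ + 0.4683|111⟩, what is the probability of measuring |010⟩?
0.03826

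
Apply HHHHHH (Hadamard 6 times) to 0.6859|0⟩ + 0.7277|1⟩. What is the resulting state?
0.6859|0⟩ + 0.7277|1⟩

H² = I, so an even number of Hadamards cancels: H^6 = I and the state is unchanged.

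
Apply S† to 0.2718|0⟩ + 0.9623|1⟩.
0.2718|0⟩ - 0.9623i|1⟩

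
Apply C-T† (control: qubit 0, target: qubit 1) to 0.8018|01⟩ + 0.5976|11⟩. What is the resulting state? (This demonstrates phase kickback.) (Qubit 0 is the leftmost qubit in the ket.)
0.8018|01⟩ + (0.4226 - 0.4226i)|11⟩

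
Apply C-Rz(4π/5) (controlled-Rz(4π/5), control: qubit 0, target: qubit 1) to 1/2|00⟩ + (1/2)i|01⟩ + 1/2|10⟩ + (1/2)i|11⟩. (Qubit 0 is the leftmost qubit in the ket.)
1/2|00⟩ + (1/2)i|01⟩ + (0.1545 - 0.4755i)|10⟩ + (-0.4755 + 0.1545i)|11⟩

C-Rz(4π/5) leaves the control-|0⟩ kets |00⟩, |01⟩ unchanged and applies Rz(4π/5) to qubit 1 on the control-|1⟩ pair (|10⟩, |11⟩).
Rz(4π/5) = [[e^(−iθ/2), 0], [0, e^(iθ/2)]] with e^(±iθ/2) = cos(θ/2) ± i·sin(θ/2); θ = 4π/5, cos(θ/2) ≈ 0.309017, sin(θ/2) ≈ 0.951057.
With a = amp(|10⟩) = 1/2 and b = amp(|11⟩) = (1/2)i:
new amp(|10⟩) = (0.309017 - 0.951057i)·a = (0.1545 - 0.4755i)
new amp(|11⟩) = (0.309017 + 0.951057i)·b = (-0.4755 + 0.1545i)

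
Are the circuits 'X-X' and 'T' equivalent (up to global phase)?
No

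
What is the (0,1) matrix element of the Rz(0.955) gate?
0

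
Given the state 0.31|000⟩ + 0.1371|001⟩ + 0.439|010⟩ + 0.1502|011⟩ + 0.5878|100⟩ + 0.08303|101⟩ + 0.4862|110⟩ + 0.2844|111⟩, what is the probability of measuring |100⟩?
0.3455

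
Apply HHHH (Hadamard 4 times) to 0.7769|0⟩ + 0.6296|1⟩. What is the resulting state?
0.7769|0⟩ + 0.6296|1⟩

H² = I, so an even number of Hadamards cancels: H^4 = I and the state is unchanged.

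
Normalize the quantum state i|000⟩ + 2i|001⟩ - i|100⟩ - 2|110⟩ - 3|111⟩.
0.2294i|000⟩ + 0.4588i|001⟩ - 0.2294i|100⟩ - 0.4588|110⟩ - 0.6882|111⟩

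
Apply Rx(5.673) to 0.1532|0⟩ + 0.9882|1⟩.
(-0.1461 - 0.2968i)|0⟩ + (-0.9426 - 0.04602i)|1⟩

Rx(5.673) = [[cos(θ/2), −i·sin(θ/2)], [−i·sin(θ/2), cos(θ/2)]]; θ = 5.673, cos(θ/2) ≈ -0.953819, sin(θ/2) ≈ 0.300382.
With a = amp(|0⟩) = 0.1532 and b = amp(|1⟩) = 0.9882:
new amp(|0⟩) = (-0.953819)·a + (-0.300382i)·b = (-0.1461 - 0.2968i)
new amp(|1⟩) = (-0.300382i)·a + (-0.953819)·b = (-0.9426 - 0.04602i)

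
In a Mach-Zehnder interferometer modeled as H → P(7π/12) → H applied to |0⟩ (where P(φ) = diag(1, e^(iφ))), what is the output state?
(0.3706 + 0.483i)|0⟩ + (0.6294 - 0.483i)|1⟩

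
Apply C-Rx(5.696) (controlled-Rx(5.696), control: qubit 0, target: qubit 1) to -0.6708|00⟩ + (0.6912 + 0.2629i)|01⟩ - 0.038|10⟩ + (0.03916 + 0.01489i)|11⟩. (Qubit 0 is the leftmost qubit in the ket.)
-0.6708|00⟩ + (0.6912 + 0.2629i)|01⟩ + (0.04068 - 0.01133i)|10⟩ + (-0.03748 - 0.003256i)|11⟩

C-Rx(5.696) leaves the control-|0⟩ kets |00⟩, |01⟩ unchanged and applies Rx(5.696) to qubit 1 on the control-|1⟩ pair (|10⟩, |11⟩).
Rx(5.696) = [[cos(θ/2), −i·sin(θ/2)], [−i·sin(θ/2), cos(θ/2)]]; θ = 5.696, cos(θ/2) ≈ -0.95721, sin(θ/2) ≈ 0.289393.
With a = amp(|10⟩) = -0.038 and b = amp(|11⟩) = (0.03916 + 0.01489i):
new amp(|10⟩) = (-0.95721)·a + (-0.289393i)·b = (0.04068 - 0.01133i)
new amp(|11⟩) = (-0.289393i)·a + (-0.95721)·b = (-0.03748 - 0.003256i)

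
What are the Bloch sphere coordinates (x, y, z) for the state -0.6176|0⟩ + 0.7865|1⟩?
(-0.9715, 0, -0.2372)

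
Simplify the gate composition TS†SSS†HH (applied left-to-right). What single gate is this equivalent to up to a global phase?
T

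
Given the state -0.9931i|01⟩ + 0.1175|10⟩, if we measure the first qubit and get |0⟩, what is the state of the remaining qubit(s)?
-i|1⟩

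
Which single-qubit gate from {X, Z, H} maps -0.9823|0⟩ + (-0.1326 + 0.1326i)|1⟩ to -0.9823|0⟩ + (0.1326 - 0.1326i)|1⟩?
Z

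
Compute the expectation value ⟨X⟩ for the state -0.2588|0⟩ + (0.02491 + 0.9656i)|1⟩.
-0.01289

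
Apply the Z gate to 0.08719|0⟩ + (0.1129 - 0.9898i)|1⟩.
0.08719|0⟩ + (-0.1129 + 0.9898i)|1⟩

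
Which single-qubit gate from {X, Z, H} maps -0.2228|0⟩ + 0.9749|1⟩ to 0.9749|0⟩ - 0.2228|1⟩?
X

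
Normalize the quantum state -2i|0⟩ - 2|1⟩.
-(1/√2)i|0⟩ - 1/√2|1⟩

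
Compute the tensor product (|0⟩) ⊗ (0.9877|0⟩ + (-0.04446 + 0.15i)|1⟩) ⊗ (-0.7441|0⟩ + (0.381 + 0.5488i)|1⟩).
-0.7349|000⟩ + (0.3763 + 0.542i)|001⟩ + (0.03308 - 0.1116i)|010⟩ + (-0.09926 + 0.03275i)|011⟩

amp(|b₁b₂…⟩) = product of the factor amplitudes for bits b₁, b₂, …; only kets whose every factor amplitude is nonzero survive.
|000⟩: (1)(0.9877)(-0.7441) = -0.7349
|001⟩: (1)(0.9877)(0.381 + 0.5488i) = (0.3763 + 0.542i)
|010⟩: (1)(-0.04446 + 0.15i)(-0.7441) = (0.03308 - 0.1116i)
|011⟩: (1)(-0.04446 + 0.15i)(0.381 + 0.5488i) = (-0.09926 + 0.03275i)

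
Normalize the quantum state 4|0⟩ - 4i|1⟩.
1/√2|0⟩ - (1/√2)i|1⟩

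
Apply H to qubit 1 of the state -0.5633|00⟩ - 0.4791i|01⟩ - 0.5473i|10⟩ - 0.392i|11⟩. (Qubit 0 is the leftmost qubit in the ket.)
(-0.3983 - 0.3388i)|00⟩ + (-0.3983 + 0.3388i)|01⟩ - 0.6642i|10⟩ - 0.1098i|11⟩

H on qubit 1 mixes each pair of kets that differ only in qubit 1: amplitudes (a, b) of (|…0…⟩, |…1…⟩) become ((a + b)/√2, (a − b)/√2). Kets absent from the input have amplitude 0.
(|00⟩, |01⟩): (a, b) = (-0.5633, -0.4791i) → ((-0.3983 - 0.3388i), (-0.3983 + 0.3388i))
(|10⟩, |11⟩): (a, b) = (-0.5473i, -0.392i) → (-0.6642i, -0.1098i)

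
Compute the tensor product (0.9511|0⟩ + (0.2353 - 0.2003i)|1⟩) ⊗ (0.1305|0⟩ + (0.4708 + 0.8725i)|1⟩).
0.1241|00⟩ + (0.4478 + 0.8298i)|01⟩ + (0.03071 - 0.02614i)|10⟩ + (0.2855 + 0.111i)|11⟩

amp(|b₁b₂…⟩) = product of the factor amplitudes for bits b₁, b₂, …; only kets whose every factor amplitude is nonzero survive.
|00⟩: (0.9511)(0.1305) = 0.1241
|01⟩: (0.9511)(0.4708 + 0.8725i) = (0.4478 + 0.8298i)
|10⟩: (0.2353 - 0.2003i)(0.1305) = (0.03071 - 0.02614i)
|11⟩: (0.2353 - 0.2003i)(0.4708 + 0.8725i) = (0.2855 + 0.111i)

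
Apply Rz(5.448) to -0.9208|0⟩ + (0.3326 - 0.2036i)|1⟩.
(0.8417 + 0.3734i)|0⟩ + (-0.2214 + 0.321i)|1⟩

Rz(5.448) = [[e^(−iθ/2), 0], [0, e^(iθ/2)]] with e^(±iθ/2) = cos(θ/2) ± i·sin(θ/2); θ = 5.448, cos(θ/2) ≈ -0.914068, sin(θ/2) ≈ 0.405561.
With a = amp(|0⟩) = -0.9208 and b = amp(|1⟩) = (0.3326 - 0.2036i):
new amp(|0⟩) = (-0.914068 - 0.405561i)·a = (0.8417 + 0.3734i)
new amp(|1⟩) = (-0.914068 + 0.405561i)·b = (-0.2214 + 0.321i)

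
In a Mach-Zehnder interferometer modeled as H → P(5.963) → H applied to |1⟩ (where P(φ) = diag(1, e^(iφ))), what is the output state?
(0.02541 + 0.1574i)|0⟩ + (0.9746 - 0.1574i)|1⟩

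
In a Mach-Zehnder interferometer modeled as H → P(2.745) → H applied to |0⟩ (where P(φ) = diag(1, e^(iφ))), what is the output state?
(0.03881 + 0.1931i)|0⟩ + (0.9612 - 0.1931i)|1⟩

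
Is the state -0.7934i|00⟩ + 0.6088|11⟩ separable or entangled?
Entangled

Writing the state as a|00⟩ + b|01⟩ + c|10⟩ + d|11⟩, it is a product state iff ad − bc = 0.
Here (a, b, c, d) = (-0.7934i, 0, 0, 0.6088): ad − bc = (-0.7934i)(0.6088) − (0)(0) = -0.483i ≠ 0, so the state is entangled.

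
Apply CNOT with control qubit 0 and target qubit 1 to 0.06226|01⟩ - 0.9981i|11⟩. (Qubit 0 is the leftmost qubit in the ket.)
0.06226|01⟩ - 0.9981i|10⟩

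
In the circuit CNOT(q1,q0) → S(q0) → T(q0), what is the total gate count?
3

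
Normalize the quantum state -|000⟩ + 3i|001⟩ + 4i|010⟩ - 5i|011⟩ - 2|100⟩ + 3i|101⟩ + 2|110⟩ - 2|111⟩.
-0.1179|000⟩ + (1/√8)i|001⟩ + 0.4714i|010⟩ - 0.5893i|011⟩ - 0.2357|100⟩ + (1/√8)i|101⟩ + 0.2357|110⟩ - 0.2357|111⟩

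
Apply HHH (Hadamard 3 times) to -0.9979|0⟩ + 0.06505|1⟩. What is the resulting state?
-0.6596|0⟩ - 0.7516|1⟩

H² = I, so H^3 = H: a single Hadamard. With (a, b) = (-0.9979, 0.06505), H gives ((a + b)/√2, (a − b)/√2) = (-0.6596, -0.7516).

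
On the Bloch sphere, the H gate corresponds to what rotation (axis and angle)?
Rotation by π around the (x+z)/√2 axis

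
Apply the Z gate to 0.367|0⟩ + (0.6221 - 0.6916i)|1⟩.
0.367|0⟩ + (-0.6221 + 0.6916i)|1⟩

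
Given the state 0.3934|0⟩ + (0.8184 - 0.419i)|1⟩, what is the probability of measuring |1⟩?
0.8453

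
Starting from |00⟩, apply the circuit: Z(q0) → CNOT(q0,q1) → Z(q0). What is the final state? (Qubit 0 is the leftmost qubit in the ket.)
|00⟩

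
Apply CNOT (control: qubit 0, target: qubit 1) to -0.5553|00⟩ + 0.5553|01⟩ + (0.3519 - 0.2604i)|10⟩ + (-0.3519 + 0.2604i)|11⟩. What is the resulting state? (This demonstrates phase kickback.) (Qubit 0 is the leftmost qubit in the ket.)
-0.5553|00⟩ + 0.5553|01⟩ + (-0.3519 + 0.2604i)|10⟩ + (0.3519 - 0.2604i)|11⟩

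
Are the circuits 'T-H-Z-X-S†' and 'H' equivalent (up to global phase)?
No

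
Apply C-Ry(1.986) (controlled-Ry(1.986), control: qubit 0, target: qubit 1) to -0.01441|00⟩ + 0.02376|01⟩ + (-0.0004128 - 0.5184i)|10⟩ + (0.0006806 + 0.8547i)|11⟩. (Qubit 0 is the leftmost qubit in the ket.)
-0.01441|00⟩ + 0.02376|01⟩ + (-0.0007956 - 0.9991i)|10⟩ + (0.00002594 + 0.03257i)|11⟩

C-Ry(1.986) leaves the control-|0⟩ kets |00⟩, |01⟩ unchanged and applies Ry(1.986) to qubit 1 on the control-|1⟩ pair (|10⟩, |11⟩).
Ry(1.986) = [[cos(θ/2), −sin(θ/2)], [sin(θ/2), cos(θ/2)]]; θ = 1.986, cos(θ/2) ≈ 0.546179, sin(θ/2) ≈ 0.837668.
With a = amp(|10⟩) = (-0.0004128 - 0.5184i) and b = amp(|11⟩) = (0.0006806 + 0.8547i):
new amp(|10⟩) = (0.546179)·a + (-0.837668)·b = (-0.0007956 - 0.9991i)
new amp(|11⟩) = (0.837668)·a + (0.546179)·b = (0.00002594 + 0.03257i)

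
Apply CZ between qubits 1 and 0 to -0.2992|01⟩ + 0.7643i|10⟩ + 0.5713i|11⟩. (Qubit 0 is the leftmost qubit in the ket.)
-0.2992|01⟩ + 0.7643i|10⟩ - 0.5713i|11⟩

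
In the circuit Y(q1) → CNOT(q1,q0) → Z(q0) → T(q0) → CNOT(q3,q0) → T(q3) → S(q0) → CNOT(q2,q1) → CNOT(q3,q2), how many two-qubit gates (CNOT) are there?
4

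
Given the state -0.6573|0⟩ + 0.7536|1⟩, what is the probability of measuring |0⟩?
0.432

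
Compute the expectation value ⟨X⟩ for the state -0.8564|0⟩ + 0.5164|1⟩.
-0.8845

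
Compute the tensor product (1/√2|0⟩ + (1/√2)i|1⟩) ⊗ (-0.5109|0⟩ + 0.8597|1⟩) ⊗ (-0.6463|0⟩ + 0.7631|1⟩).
0.2335|000⟩ - 0.2757|001⟩ - 0.3929|010⟩ + 0.4639|011⟩ + 0.2335i|100⟩ - 0.2757i|101⟩ - 0.3929i|110⟩ + 0.4639i|111⟩

amp(|b₁b₂…⟩) = product of the factor amplitudes for bits b₁, b₂, …; only kets whose every factor amplitude is nonzero survive.
|000⟩: (1/√2)(-0.5109)(-0.6463) = 0.2335
|001⟩: (1/√2)(-0.5109)(0.7631) = -0.2757
|010⟩: (1/√2)(0.8597)(-0.6463) = -0.3929
|011⟩: (1/√2)(0.8597)(0.7631) = 0.4639
|100⟩: ((1/√2)i)(-0.5109)(-0.6463) = 0.2335i
|101⟩: ((1/√2)i)(-0.5109)(0.7631) = -0.2757i
|110⟩: ((1/√2)i)(0.8597)(-0.6463) = -0.3929i
|111⟩: ((1/√2)i)(0.8597)(0.7631) = 0.4639i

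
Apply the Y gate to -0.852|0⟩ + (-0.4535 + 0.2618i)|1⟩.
(0.2618 + 0.4535i)|0⟩ - 0.852i|1⟩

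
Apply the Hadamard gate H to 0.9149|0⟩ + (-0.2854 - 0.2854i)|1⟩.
(0.4451 - 0.2018i)|0⟩ + (0.8487 + 0.2018i)|1⟩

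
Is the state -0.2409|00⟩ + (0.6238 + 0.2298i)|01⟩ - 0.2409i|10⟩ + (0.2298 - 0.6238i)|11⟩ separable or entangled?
Entangled

Writing the state as a|00⟩ + b|01⟩ + c|10⟩ + d|11⟩, it is a product state iff ad − bc = 0.
Here (a, b, c, d) = (-0.2409, (0.6238 + 0.2298i), -0.2409i, (0.2298 - 0.6238i)): ad − bc = (-0.2409)(0.2298 - 0.6238i) − (0.6238 + 0.2298i)(-0.2409i) = (-0.1107 + 0.3005i) ≠ 0, so the state is entangled.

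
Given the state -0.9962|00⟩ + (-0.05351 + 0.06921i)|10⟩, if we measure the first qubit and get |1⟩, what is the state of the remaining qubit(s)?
(-0.6117 + 0.7911i)|0⟩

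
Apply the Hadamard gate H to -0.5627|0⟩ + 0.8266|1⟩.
0.1866|0⟩ - 0.9824|1⟩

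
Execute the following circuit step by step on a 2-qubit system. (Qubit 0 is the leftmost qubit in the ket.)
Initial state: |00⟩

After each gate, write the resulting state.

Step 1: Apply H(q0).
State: 1/√2|00⟩ + 1/√2|10⟩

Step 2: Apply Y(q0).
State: -(1/√2)i|00⟩ + (1/√2)i|10⟩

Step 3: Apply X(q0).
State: (1/√2)i|00⟩ - (1/√2)i|10⟩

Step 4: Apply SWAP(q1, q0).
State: (1/√2)i|00⟩ - (1/√2)i|01⟩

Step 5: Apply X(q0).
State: (1/√2)i|10⟩ - (1/√2)i|11⟩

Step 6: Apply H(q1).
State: i|11⟩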